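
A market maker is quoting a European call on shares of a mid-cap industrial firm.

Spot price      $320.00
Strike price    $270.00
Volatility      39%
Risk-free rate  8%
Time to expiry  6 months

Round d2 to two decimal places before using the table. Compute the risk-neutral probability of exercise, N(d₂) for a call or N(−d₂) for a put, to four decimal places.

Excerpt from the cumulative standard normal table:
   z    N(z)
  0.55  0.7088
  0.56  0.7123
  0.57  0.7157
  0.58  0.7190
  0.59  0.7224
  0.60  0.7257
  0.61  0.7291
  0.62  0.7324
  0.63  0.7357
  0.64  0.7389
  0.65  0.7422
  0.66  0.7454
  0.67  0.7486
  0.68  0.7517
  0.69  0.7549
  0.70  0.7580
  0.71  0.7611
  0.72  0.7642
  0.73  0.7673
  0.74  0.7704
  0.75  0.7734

T = 0.5;  σ√T = 0.2758
d₁ = [ln(320/270) + (0.08 + 0.39²/2)·0.5] / 0.2758 = [0.1699 + 0.0780] / 0.2758 = 0.8990 ⇒ 0.90
d₂ = d₁ − σ√T = 0.8990 − 0.2758 = 0.6232 ⇒ 0.62
Pr(exercise) under Q = N(d₂) = 0.7324

0.7324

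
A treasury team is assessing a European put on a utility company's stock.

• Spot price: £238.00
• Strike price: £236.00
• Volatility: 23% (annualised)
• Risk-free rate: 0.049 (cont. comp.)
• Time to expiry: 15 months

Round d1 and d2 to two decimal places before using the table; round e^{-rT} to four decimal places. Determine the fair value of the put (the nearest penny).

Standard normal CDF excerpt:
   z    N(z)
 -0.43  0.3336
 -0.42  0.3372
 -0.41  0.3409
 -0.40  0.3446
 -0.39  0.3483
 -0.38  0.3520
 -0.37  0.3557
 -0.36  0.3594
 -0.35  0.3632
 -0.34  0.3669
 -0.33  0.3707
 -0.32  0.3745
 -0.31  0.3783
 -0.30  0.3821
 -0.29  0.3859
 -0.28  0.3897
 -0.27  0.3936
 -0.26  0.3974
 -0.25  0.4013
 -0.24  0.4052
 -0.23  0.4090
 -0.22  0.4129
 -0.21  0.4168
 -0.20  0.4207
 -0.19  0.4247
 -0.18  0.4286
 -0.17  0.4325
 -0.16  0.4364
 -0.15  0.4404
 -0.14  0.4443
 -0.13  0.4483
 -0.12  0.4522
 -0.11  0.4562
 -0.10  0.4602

σ√T = 0.23·√1.25 = 0.2571
d₁ = [ln(238/236) + (0.049 + 0.23²/2)·1.25] / 0.2571 = [0.0084 + 0.0943] / 0.2571 = 0.3996 ≈ 0.40
d₂ = d₁ − σ√T = 0.3996 − 0.2571 = 0.1424 ≈ 0.14
exp(−rT) = exp(−0.049·1.25) = 0.9406
N(−d₂) = N(-0.14) = 0.4443;  N(−d₁) = N(-0.40) = 0.3446
P = 236·0.9406·0.4443 − 238·0.3446 = 98.6264 − 82.0148 = 16.6116

£16.61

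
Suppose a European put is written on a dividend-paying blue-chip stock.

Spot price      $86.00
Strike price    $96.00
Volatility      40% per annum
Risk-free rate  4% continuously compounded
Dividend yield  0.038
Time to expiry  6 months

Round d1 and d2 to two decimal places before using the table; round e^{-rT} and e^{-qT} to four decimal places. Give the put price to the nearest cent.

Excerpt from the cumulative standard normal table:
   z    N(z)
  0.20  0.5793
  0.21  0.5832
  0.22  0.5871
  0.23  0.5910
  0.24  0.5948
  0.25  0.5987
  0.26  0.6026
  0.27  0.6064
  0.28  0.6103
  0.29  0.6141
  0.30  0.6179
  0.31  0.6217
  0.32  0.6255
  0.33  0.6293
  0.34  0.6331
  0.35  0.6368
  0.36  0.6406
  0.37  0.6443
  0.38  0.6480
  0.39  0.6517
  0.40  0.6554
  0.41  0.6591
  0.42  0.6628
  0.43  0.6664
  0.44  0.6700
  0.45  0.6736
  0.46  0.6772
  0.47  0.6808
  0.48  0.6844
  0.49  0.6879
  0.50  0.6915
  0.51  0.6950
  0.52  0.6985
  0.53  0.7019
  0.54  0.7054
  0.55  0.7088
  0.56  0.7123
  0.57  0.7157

$15.86

σ√T = 0.4·√0.5 = 0.2828
d₁ = [ln(86/96) + (0.04 − 0.038 + 0.4²/2)·0.5] / 0.2828 = [-0.1100 + 0.0410] / 0.2828 = -0.2440 ≈ -0.24
d₂ = d₁ − σ√T = -0.2440 − 0.2828 = -0.5268 ≈ -0.53
e^(−qT) = e^(−0.038·0.5) = 0.9812;  e^(−rT) = e^(−0.04·0.5) = 0.9802
P = 96·0.9802·N(0.53) − 86·0.9812·N(0.24) = 96·0.9802·0.7019 − 86·0.9812·0.5948 = 66.0482 − 50.1911 = 15.8571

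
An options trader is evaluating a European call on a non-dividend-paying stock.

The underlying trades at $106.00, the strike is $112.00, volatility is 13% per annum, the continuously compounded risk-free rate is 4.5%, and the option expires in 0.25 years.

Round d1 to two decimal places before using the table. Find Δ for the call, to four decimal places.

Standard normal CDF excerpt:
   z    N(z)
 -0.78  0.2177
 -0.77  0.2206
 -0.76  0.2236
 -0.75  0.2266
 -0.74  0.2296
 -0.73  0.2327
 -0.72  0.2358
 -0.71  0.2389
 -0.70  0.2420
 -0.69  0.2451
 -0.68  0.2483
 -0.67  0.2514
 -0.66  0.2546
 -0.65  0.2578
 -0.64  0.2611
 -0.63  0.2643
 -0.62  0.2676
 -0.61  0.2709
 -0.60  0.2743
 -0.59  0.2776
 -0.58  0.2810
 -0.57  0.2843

T = 0.25;  σ√T = 0.0650
d₁ = [ln(106/112) + (0.045 + ½·0.13²)·0.25] / (σ√T) = (-0.0551 + 0.0134) / 0.0650 = -0.6415 which rounds to -0.64
N(d₁) = N(-0.64) = 0.2611
Δ_call = N(d₁) = 0.2611

0.2611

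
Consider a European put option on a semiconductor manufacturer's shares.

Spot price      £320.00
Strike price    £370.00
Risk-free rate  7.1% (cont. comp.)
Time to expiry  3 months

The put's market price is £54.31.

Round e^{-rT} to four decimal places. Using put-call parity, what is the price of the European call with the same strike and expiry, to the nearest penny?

exp(−rT) = exp(−0.071·0.25) = 0.9824
Put-call parity: C − P = S − K·e^(−rT) = 320 − 370·0.9824 = 320 − 363.4880 = -43.4880
C = P + (C − P) = 54.31 + (-43.4880) = 10.8220

£10.82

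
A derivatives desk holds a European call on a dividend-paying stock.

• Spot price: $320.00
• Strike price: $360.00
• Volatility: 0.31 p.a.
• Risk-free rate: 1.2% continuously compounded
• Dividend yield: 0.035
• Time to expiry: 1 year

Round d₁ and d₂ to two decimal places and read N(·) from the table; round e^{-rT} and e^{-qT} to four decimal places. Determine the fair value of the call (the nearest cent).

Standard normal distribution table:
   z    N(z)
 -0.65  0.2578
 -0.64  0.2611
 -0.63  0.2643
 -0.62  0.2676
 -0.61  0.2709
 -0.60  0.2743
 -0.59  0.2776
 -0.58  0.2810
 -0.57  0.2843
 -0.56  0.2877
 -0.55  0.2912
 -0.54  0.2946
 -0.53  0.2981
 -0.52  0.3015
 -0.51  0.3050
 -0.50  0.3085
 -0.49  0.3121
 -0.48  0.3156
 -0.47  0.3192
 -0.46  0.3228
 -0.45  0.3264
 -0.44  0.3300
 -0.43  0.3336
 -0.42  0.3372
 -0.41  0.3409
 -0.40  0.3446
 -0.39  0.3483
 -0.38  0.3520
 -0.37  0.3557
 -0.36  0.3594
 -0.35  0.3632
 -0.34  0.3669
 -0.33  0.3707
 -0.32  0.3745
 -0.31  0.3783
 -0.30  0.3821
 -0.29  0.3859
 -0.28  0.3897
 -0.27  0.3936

T = 1;  σ√T = 0.3100
d₁ = [ln(320/360) + (0.012 − 0.035 + 0.31²/2)·1] / 0.3100 = [-0.1178 + 0.0250] / 0.3100 = -0.2991 ≈ -0.30
d₂ = d₁ − σ√T = -0.2991 − 0.3100 = -0.6091 ≈ -0.61
exp(−qT) = exp(−0.035·1) = 0.9656;  exp(−rT) = exp(−0.012·1) = 0.9881
C = 320·0.9656·N(-0.30) − 360·0.9881·N(-0.61) = 320·0.9656·0.3821 − 360·0.9881·0.2709 = 118.0658 − 96.3635 = 21.7024

$21.70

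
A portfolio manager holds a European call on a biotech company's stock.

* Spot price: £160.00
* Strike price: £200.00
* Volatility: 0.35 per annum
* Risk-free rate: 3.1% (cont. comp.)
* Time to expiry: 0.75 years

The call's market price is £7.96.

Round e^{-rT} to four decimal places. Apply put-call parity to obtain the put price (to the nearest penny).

e^(−rT) = e^(−0.031·0.75) = 0.9770
Put-call parity: C − P = S − K·e^(−rT) = 160 − 200·0.9770 = 160 − 195.4000 = -35.4000
P = C − (C − P) = 7.96 − (-35.4000) = 43.3600

£43.36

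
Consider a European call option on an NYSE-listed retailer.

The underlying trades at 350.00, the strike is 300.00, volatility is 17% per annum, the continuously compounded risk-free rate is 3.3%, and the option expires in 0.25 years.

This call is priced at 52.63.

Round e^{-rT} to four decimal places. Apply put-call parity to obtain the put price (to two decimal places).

exp(−rT) = exp(−0.033·0.25) = 0.9918
Put-call parity: C − P = S − K·e^(−rT) = 350 − 300·0.9918 = 350 − 297.5400 = 52.4600
P = C − (C − P) = 52.63 − (52.4600) = 0.1700

0.17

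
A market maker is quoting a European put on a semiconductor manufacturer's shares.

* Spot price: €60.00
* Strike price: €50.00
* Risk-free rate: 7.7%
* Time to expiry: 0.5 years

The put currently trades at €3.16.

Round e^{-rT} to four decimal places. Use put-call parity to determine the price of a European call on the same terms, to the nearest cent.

exp(−rT) = exp(−0.077·0.5) = 0.9622
Put-call parity: C − P = S − K·e^(−rT) = 60 − 50·0.9622 = 60 − 48.1100 = 11.8900
C = P + (C − P) = 3.16 + (11.8900) = 15.0500

€15.05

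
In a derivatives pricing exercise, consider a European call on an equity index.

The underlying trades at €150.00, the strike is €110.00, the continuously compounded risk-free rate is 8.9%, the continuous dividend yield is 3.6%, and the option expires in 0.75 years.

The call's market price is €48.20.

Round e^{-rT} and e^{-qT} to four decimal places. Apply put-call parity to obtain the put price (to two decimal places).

exp(−qT) = exp(−0.036·0.75) = 0.9734;  exp(−rT) = exp(−0.089·0.75) = 0.9354
Put-call parity: C − P = S·e^(−qT) − K·e^(−rT) = 150·0.9734 − 110·0.9354 = 146.0100 − 102.8940 = 43.1160
P = C − (C − P) = 48.20 − (43.1160) = 5.0840

€5.08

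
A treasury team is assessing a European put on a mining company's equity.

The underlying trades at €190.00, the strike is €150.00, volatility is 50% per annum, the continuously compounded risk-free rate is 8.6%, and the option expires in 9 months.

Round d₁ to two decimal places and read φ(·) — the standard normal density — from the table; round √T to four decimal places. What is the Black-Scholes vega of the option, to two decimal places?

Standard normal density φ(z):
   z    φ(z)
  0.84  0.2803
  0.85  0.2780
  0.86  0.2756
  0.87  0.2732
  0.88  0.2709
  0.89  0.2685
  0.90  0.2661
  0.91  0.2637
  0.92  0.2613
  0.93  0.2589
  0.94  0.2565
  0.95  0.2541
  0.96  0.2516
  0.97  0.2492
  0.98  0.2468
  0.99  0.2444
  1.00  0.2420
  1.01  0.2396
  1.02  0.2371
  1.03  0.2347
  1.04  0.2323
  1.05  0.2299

σ√T = 0.5·√0.75 = 0.4330
d₁ = [ln(190/150) + (0.086 + 0.5²/2)·0.75] / 0.4330 = [0.2364 + 0.1583] / 0.4330 = 0.9114 → 0.91
√T = √0.75 = 0.8660
φ(d₁) = φ(0.91) = 0.2637
vega = S·φ(d₁)·√T = 190·0.2637·0.8660 = 43.3892

43.39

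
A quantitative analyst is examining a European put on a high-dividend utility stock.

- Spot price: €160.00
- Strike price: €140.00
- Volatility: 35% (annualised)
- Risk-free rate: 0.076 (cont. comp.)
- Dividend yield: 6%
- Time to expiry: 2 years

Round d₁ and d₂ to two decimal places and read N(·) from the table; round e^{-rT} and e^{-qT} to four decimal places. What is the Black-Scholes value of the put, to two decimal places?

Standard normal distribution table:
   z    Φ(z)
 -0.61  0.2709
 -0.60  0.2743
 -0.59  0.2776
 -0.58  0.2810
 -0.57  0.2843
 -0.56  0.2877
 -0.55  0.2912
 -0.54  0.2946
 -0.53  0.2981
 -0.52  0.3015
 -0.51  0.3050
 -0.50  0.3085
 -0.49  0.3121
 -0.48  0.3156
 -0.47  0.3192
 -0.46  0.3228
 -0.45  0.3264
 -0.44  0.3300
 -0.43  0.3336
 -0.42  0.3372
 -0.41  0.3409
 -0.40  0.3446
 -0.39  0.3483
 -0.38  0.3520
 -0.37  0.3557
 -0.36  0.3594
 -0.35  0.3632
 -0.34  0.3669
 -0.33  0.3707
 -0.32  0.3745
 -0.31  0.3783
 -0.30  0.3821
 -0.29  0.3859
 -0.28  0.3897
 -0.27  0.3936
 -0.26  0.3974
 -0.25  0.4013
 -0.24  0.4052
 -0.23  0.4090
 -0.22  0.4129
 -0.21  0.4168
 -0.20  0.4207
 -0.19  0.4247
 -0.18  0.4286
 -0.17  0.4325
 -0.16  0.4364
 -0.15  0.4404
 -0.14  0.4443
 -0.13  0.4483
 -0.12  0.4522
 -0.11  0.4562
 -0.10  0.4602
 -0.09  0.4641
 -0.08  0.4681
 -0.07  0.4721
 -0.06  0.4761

σ√T = 0.35 × 1.4142 = 0.4950
d₁ = [ln(160/140) + (0.076 − 0.06 + ½·0.35²)·2] / (σ√T) = (0.1335 + 0.1545) / 0.4950 = 0.5819 → 0.58
d₂ = 0.5819 − 0.4950 = 0.0869 → 0.09
e^(−qT) = e^(−0.06·2) = 0.8869;  e^(−rT) = e^(−0.076·2) = 0.8590
P = 140·0.8590·N(-0.09) − 160·0.8869·N(-0.58) = 140·0.8590·0.4641 − 160·0.8869·0.2810 = 55.8127 − 39.8750 = 15.9376

€15.94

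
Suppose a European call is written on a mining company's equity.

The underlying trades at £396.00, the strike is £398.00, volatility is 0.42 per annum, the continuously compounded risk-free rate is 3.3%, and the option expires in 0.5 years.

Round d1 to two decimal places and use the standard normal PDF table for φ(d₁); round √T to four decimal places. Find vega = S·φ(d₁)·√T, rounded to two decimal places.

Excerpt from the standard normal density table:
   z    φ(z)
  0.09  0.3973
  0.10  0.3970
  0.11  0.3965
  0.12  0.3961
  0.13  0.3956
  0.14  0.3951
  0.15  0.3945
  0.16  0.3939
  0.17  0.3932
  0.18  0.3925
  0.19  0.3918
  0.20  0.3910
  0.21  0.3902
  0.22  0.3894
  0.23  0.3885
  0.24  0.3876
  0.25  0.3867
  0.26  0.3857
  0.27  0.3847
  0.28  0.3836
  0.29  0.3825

109.71

T = 0.5;  σ√T = 0.2970
d₁ = [ln(396/398) + (0.033 + 0.42²/2)·0.5] / 0.2970 = [-0.0050 + 0.0606] / 0.2970 = 0.1871 which rounds to 0.19
√T = √0.5 = 0.7071
φ(d₁) = φ(0.19) = 0.3918
vega = S·φ(d₁)·√T = 396·0.3918·0.7071 = 109.7085
(The put has the same vega.)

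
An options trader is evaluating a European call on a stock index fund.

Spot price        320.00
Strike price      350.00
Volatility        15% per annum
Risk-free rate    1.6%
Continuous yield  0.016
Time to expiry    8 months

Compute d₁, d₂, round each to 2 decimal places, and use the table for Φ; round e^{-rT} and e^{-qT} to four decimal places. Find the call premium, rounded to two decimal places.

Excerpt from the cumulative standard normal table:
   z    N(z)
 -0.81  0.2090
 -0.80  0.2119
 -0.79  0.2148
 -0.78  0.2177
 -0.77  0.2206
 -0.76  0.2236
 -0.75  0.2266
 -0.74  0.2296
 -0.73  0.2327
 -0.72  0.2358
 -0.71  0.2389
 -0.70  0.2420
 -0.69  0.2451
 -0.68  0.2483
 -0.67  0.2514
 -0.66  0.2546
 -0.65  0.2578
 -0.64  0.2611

σ√T = 0.15 × 0.8165 = 0.1225
d₁ = [ln(320/350) + (0.016 − 0.016 + 0.15²/2)·0.6667] / 0.1225 = [-0.0896 + 0.0075] / 0.1225 = -0.6704 → -0.67
d₂ = d₁ − σ√T = -0.6704 − 0.1225 = -0.7929 → -0.79
exp(−qT) = exp(−0.016·0.6667) = 0.9894;  exp(−rT) = exp(−0.016·0.6667) = 0.9894
C = 320·0.9894·N(-0.67) − 350·0.9894·N(-0.79) = 320·0.9894·0.2514 − 350·0.9894·0.2148 = 79.5953 − 74.3831 = 5.2122

5.21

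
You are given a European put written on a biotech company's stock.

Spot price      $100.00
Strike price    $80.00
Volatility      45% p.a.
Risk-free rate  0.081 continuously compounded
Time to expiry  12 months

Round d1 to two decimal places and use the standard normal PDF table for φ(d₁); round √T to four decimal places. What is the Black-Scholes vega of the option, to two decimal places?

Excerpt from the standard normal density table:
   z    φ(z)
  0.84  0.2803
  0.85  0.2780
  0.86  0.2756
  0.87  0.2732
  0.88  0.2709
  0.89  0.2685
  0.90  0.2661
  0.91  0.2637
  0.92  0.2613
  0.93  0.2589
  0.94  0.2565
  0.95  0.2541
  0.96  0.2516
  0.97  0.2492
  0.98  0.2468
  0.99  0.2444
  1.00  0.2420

26.61

σ√T = 0.45·√1 = 0.4500
d₁ = [ln(100/80) + (0.081 + ½·0.45²)·1] / (σ√T) = (0.2231 + 0.1823) / 0.4500 = 0.9009 ⇒ 0.90
√T = √1 = 1.0000
φ(d₁) = φ(0.90) = 0.2661
vega = S·φ(d₁)·√T = 100·0.2661·1.0000 = 26.6100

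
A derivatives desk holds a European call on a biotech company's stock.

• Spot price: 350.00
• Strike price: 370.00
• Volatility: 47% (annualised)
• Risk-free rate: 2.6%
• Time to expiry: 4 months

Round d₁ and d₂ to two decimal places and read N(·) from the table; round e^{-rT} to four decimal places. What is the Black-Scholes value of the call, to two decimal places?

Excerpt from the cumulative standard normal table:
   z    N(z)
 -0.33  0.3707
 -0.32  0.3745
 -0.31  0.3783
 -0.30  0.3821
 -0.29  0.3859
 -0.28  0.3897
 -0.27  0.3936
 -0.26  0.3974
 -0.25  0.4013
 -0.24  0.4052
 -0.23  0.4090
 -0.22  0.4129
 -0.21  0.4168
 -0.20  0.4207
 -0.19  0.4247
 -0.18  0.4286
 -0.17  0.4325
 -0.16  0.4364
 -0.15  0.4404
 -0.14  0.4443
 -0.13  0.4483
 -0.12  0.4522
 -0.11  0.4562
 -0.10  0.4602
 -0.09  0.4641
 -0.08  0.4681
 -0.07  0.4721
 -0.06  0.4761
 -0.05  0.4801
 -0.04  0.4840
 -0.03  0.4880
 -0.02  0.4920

T = 0.3333;  σ√T = 0.2714
d₁ = [ln(350/370) + (0.026 + 0.47²/2)·0.3333] / 0.2714 = [-0.0556 + 0.0455] / 0.2714 = -0.0372 which rounds to -0.04
d₂ = d₁ − σ√T = -0.0372 − 0.2714 = -0.3085 which rounds to -0.31
e^(−rT) = e^(−0.026·0.3333) = 0.9914
C = 350·N(-0.04) − 370·0.9914·N(-0.31) = 350·0.4840 − 370·0.9914·0.3783 = 169.4000 − 138.7672 = 30.6328

30.63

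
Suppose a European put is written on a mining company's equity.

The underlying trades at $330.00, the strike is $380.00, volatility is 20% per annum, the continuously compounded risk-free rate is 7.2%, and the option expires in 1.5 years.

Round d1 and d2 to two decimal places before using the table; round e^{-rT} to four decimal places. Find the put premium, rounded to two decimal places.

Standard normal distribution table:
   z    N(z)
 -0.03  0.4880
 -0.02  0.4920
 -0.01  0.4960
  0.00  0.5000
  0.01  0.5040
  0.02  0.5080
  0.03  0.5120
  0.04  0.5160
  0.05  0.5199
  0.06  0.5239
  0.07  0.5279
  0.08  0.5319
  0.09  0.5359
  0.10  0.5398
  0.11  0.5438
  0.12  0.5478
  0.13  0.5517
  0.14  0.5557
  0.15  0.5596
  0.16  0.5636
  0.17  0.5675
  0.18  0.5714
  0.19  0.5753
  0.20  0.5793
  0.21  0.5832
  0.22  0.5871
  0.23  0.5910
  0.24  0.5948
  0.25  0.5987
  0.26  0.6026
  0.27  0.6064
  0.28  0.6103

σ√T = 0.2 × 1.2247 = 0.2449
d₁ = [ln(330/380) + (0.072 + 0.2²/2)·1.5] / 0.2449 = [-0.1411 + 0.1380] / 0.2449 = -0.0126 ⇒ -0.01
d₂ = d₁ − σ√T = -0.0126 − 0.2449 = -0.2575 ⇒ -0.26
exp(−rT) = exp(−0.072·1.5) = 0.8976
N(−d₂) = N(0.26) = 0.6026;  N(−d₁) = N(0.01) = 0.5040
P = 380·0.8976·0.6026 − 330·0.5040 = 205.5396 − 166.3200 = 39.2196

$39.22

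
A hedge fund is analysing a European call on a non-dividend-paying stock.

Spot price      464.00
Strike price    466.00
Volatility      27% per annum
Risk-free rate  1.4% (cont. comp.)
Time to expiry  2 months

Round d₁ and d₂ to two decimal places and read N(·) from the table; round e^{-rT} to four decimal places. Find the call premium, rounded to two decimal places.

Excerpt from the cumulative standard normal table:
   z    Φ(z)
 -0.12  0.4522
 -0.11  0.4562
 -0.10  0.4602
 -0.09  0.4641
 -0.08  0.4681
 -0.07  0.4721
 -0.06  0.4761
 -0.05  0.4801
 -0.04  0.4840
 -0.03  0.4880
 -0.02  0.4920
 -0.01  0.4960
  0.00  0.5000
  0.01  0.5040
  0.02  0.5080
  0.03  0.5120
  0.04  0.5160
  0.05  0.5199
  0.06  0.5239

T = 0.1667;  σ√T = 0.1102
d₁ = [ln(464/466) + (0.014 + 0.27²/2)·0.1667] / 0.1102 = [-0.0043 + 0.0084] / 0.1102 = 0.0373 ⇒ 0.04
d₂ = d₁ − σ√T = 0.0373 − 0.1102 = -0.0730 ⇒ -0.07
e^(−rT) = e^(−0.014·0.1667) = 0.9977
C = 464·N(0.04) − 466·0.9977·N(-0.07) = 464·0.5160 − 466·0.9977·0.4721 = 239.4240 − 219.4926 = 19.9314

19.93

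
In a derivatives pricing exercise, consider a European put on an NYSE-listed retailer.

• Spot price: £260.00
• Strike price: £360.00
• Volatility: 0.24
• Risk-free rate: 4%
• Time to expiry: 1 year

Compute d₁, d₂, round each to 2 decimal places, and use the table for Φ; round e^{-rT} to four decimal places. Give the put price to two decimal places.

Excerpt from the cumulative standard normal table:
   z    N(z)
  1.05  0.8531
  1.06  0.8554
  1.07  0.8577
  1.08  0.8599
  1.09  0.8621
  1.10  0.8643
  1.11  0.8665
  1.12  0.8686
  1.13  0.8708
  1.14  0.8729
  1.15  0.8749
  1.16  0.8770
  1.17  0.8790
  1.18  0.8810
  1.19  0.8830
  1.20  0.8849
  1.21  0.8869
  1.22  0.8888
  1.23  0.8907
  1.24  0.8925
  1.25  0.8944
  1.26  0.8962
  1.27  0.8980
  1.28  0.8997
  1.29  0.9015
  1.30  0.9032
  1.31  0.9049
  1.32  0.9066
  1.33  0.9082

σ√T = 0.24·√1 = 0.2400
d₁ = [ln(260/360) + (0.04 + 0.24²/2)·1] / 0.2400 = [-0.3254 + 0.0688] / 0.2400 = -1.0693 ≈ -1.07
d₂ = d₁ − σ√T = -1.0693 − 0.2400 = -1.3093 ≈ -1.31
exp(−rT) = exp(−0.04·1) = 0.9608
N(−d₂) = N(1.31) = 0.9049;  N(−d₁) = N(1.07) = 0.8577
P = 360·0.9608·0.9049 − 260·0.8577 = 312.9941 − 223.0020 = 89.9921

£89.99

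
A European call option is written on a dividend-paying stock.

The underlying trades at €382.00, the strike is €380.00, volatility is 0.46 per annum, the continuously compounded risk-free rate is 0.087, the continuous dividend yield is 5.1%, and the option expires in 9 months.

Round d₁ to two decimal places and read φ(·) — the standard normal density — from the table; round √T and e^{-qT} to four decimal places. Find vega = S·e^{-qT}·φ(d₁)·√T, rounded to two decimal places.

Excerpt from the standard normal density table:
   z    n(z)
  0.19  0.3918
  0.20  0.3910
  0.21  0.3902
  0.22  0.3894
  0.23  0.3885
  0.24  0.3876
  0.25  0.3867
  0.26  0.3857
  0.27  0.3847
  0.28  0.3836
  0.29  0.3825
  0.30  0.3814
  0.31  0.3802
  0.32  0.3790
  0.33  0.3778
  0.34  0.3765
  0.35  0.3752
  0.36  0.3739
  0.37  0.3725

σ√T = 0.46·√0.75 = 0.3984
d₁ = [ln(382/380) + (0.087 − 0.051 + 0.46²/2)·0.75] / 0.3984 = [0.0052 + 0.1064] / 0.3984 = 0.2801 ⇒ 0.28
√T = √0.75 = 0.8660
φ(d₁) = φ(0.28) = 0.3836
exp(−qT) = exp(−0.051·0.75) = 0.9625
vega = S·exp(−qT)·φ(d₁)·√T = 382·0.9625·0.3836·0.8660 = 122.1408
(The put has the same vega.)

122.14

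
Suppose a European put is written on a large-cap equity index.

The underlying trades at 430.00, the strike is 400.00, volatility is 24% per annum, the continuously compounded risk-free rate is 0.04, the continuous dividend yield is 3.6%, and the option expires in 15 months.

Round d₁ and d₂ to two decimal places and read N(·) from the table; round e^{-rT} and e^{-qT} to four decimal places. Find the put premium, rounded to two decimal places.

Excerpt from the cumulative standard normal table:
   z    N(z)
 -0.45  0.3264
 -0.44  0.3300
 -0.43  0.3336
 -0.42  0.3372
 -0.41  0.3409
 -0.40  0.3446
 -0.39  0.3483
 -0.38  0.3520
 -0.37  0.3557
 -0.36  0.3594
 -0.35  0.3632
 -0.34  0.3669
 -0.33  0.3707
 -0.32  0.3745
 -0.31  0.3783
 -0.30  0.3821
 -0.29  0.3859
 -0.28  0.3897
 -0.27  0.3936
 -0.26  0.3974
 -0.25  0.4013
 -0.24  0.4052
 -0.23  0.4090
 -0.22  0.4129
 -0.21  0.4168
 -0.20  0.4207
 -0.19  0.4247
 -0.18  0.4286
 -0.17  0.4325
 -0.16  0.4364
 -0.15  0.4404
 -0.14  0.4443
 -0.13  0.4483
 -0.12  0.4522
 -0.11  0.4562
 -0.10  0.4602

T = 1.25;  σ√T = 0.2683
d₁ = [ln(430/400) + (0.04 − 0.036 + 0.24²/2)·1.25] / 0.2683 = [0.0723 + 0.0410] / 0.2683 = 0.4223 ⇒ 0.42
d₂ = d₁ − σ√T = 0.4223 − 0.2683 = 0.1540 ⇒ 0.15
exp(−qT) = exp(−0.036·1.25) = 0.9560;  exp(−rT) = exp(−0.04·1.25) = 0.9512
N(−d₂) = N(-0.15) = 0.4404;  N(−d₁) = N(-0.42) = 0.3372
P = 400·0.9512·0.4404 − 430·0.9560·0.3372 = 167.5634 − 138.6162 = 28.9472

28.95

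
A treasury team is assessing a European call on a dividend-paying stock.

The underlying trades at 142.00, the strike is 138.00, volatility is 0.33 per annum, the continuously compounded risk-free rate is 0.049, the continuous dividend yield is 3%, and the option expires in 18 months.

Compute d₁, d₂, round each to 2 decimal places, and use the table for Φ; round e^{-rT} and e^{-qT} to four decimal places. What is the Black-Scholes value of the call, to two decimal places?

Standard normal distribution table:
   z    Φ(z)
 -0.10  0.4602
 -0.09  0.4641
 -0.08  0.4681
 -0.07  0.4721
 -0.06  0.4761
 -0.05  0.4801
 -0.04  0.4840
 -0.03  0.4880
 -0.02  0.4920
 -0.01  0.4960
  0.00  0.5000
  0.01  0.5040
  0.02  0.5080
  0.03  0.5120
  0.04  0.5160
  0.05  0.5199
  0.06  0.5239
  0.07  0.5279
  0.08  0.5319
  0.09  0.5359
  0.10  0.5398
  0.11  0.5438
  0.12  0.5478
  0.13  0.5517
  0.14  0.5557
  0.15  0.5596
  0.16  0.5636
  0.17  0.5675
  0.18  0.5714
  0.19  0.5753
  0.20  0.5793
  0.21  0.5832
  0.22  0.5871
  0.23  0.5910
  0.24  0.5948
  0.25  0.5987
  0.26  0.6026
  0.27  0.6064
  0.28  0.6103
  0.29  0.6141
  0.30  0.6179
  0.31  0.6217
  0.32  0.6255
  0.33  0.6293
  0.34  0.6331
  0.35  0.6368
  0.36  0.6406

24.90

σ√T = 0.33·√1.5 = 0.4042
d₁ = [ln(142/138) + (0.049 − 0.03 + 0.33²/2)·1.5] / 0.4042 = [0.0286 + 0.1102] / 0.4042 = 0.3433 ≈ 0.34
d₂ = d₁ − σ√T = 0.3433 − 0.4042 = -0.0609 ≈ -0.06
exp(−qT) = exp(−0.03·1.5) = 0.9560;  exp(−rT) = exp(−0.049·1.5) = 0.9291
C = 142·0.9560·N(0.34) − 138·0.9291·N(-0.06) = 142·0.9560·0.6331 − 138·0.9291·0.4761 = 85.9446 − 61.0435 = 24.9010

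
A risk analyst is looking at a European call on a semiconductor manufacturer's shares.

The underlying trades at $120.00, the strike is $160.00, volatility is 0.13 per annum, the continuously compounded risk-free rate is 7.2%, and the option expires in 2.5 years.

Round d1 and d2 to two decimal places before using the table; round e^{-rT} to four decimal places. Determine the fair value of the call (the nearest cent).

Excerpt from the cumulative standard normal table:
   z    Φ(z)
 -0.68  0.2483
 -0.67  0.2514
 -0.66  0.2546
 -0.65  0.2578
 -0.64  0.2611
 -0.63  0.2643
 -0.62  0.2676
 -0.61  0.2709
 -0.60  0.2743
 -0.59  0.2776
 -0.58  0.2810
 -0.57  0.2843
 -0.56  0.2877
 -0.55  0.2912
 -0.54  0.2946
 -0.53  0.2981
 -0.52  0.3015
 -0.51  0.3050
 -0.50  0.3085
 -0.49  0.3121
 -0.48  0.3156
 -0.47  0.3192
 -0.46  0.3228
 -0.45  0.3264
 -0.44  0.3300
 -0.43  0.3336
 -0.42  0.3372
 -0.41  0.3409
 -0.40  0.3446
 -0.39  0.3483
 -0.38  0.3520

$5.14

T = 2.5;  σ√T = 0.2055
d₁ = [ln(120/160) + (0.072 + 0.13²/2)·2.5] / 0.2055 = [-0.2877 + 0.2011] / 0.2055 = -0.4211 ≈ -0.42
d₂ = d₁ − σ√T = -0.4211 − 0.2055 = -0.6267 ≈ -0.63
exp(−rT) = exp(−0.072·2.5) = 0.8353
C = 120·N(-0.42) − 160·0.8353·N(-0.63) = 120·0.3372 − 160·0.8353·0.2643 = 40.4640 − 35.3232 = 5.1408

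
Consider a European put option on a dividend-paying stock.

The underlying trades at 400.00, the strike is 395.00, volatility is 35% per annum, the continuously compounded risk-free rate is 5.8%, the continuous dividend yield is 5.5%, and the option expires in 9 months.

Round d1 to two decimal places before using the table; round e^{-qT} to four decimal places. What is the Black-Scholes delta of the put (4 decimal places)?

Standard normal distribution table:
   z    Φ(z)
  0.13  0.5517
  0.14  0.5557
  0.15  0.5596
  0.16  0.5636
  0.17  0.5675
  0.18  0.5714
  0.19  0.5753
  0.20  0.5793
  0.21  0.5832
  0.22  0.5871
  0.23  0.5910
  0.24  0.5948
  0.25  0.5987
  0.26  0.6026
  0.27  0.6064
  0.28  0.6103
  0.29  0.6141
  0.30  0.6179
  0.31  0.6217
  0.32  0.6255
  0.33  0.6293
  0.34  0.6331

-0.4037

T = 0.75;  σ√T = 0.3031
ln(S/K) + (r − q + σ²/2)T = ln(400/395) + (0.058 − 0.055 + 0.35²/2)·0.75 = 0.0126 + 0.0482 = 0.0608
d₁ = 0.0608 / 0.3031 = 0.2005 ⇒ 0.20
N(d₁) = N(0.20) = 0.5793
Δ_put = e^(−qT)·(N(d₁) − 1) = 0.9596·(0.5793 − 1) = -0.4037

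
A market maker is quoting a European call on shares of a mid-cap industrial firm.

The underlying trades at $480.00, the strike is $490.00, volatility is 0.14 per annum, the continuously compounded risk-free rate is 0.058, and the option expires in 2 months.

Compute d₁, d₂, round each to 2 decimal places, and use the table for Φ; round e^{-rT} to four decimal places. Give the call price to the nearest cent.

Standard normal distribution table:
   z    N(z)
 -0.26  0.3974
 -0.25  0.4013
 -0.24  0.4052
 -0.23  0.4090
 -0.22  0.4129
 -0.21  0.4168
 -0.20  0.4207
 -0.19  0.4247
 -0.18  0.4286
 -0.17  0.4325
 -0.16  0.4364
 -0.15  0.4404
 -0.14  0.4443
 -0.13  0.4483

σ√T = 0.14 × 0.4082 = 0.0572
d₁ = [ln(480/490) + (0.058 + 0.14²/2)·0.1667] / 0.0572 = [-0.0206 + 0.0113] / 0.0572 = -0.1631 ⇒ -0.16
d₂ = d₁ − σ√T = -0.1631 − 0.0572 = -0.2202 ⇒ -0.22
exp(−rT) = exp(−0.058·0.1667) = 0.9904
C = 480·N(-0.16) − 490·0.9904·N(-0.22) = 480·0.4364 − 490·0.9904·0.4129 = 209.4720 − 200.3787 = 9.0933

$9.09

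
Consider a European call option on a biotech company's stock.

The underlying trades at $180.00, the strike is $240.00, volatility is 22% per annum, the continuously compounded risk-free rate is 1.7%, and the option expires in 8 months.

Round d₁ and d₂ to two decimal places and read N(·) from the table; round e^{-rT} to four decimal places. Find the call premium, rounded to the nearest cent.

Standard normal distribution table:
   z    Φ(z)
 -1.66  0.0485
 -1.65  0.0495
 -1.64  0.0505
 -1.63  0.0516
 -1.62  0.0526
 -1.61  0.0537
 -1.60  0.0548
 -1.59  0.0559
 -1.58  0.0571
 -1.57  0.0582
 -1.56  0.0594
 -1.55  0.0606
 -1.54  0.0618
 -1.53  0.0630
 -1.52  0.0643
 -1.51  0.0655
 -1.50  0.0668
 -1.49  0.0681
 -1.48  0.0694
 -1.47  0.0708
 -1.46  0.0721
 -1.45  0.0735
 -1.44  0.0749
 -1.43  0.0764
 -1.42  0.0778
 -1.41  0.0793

σ√T = 0.22·√0.6667 = 0.1796
ln(S/K) + (r + σ²/2)T = ln(180/240) + (0.017 + 0.22²/2)·0.6667 = -0.2877 + 0.0275 = -0.2602
d₁ = -0.2602 / 0.1796 = -1.4486 which rounds to -1.45
d₂ = d₁ − σ√T = -1.4486 − 0.1796 = -1.6283 which rounds to -1.63
e^(−rT) = e^(−0.017·0.6667) = 0.9887
N(d₁) = N(-1.45) = 0.0735;  N(d₂) = N(-1.63) = 0.0516
C = 180·0.0735 − 240·0.9887·0.0516 = 13.2300 − 12.2441 = 0.9859

$0.99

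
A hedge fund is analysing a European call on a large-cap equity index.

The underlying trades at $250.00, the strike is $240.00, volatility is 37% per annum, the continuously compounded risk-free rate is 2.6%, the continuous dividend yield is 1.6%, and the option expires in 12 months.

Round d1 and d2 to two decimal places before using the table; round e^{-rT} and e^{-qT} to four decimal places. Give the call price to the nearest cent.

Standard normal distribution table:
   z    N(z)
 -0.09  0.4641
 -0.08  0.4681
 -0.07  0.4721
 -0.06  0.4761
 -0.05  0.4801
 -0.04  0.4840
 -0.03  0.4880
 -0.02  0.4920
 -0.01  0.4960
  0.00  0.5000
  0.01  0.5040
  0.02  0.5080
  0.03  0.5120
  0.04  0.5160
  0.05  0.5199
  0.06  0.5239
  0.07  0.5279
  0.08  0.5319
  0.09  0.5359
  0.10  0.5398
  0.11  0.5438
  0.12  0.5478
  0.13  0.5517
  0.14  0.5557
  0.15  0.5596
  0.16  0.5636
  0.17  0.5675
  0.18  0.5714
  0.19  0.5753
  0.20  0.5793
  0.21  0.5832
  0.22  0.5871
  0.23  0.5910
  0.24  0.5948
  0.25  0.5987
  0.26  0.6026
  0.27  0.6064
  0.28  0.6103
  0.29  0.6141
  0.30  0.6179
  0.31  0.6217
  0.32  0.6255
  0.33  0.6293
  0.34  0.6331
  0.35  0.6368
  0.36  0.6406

σ√T = 0.37 × 1.0000 = 0.3700
d₁ = [ln(250/240) + (0.026 − 0.016 + ½·0.37²)·1] / (σ√T) = (0.0408 + 0.0784) / 0.3700 = 0.3224 → 0.32
d₂ = 0.3224 − 0.3700 = -0.0476 → -0.05
exp(−qT) = exp(−0.016·1) = 0.9841;  exp(−rT) = exp(−0.026·1) = 0.9743
N(d₁) = N(0.32) = 0.6255;  N(d₂) = N(-0.05) = 0.4801
C = 250·0.9841·0.6255 − 240·0.9743·0.4801 = 153.8886 − 112.2627 = 41.6259

$41.63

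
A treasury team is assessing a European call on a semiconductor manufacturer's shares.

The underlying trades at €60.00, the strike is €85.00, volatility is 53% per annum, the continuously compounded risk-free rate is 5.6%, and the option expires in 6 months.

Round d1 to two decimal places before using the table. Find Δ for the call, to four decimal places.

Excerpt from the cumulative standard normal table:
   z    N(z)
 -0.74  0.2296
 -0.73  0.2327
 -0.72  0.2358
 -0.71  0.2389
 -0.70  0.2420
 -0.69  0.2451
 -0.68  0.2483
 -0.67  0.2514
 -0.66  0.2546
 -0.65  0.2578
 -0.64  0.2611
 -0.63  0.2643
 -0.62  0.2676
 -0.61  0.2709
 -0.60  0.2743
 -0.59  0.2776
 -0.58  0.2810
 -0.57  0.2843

σ√T = 0.53·√0.5 = 0.3748
d₁ = [ln(60/85) + (0.056 + 0.53²/2)·0.5] / 0.3748 = [-0.3483 + 0.0982] / 0.3748 = -0.6673 which rounds to -0.67
N(d₁) = N(-0.67) = 0.2514
Δ_call = N(d₁) = 0.2514

0.2514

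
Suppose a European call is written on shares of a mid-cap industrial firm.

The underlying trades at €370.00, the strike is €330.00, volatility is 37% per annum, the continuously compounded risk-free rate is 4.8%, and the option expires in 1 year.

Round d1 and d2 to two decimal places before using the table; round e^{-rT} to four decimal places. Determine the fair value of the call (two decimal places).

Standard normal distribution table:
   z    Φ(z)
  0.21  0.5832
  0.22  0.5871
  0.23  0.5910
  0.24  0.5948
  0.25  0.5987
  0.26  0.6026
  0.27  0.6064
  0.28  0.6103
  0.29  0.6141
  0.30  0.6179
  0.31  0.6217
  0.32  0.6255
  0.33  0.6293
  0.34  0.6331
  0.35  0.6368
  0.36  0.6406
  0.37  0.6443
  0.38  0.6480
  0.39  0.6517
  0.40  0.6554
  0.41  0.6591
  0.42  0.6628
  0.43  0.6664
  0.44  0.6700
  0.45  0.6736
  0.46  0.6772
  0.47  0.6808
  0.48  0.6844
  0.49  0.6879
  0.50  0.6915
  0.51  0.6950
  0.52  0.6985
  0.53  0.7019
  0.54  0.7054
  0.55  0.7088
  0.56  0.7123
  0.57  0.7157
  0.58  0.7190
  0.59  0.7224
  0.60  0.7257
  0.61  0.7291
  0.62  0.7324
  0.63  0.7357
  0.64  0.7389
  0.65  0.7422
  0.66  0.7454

T = 1;  σ√T = 0.3700
d₁ = [ln(370/330) + (0.048 + 0.37²/2)·1] / 0.3700 = [0.1144 + 0.1164] / 0.3700 = 0.6239 ⇒ 0.62
d₂ = d₁ − σ√T = 0.6239 − 0.3700 = 0.2539 ⇒ 0.25
exp(−rT) = exp(−0.048·1) = 0.9531
N(d₁) = N(0.62) = 0.7324;  N(d₂) = N(0.25) = 0.5987
C = 370·0.7324 − 330·0.9531·0.5987 = 270.9880 − 188.3049 = 82.6831

€82.68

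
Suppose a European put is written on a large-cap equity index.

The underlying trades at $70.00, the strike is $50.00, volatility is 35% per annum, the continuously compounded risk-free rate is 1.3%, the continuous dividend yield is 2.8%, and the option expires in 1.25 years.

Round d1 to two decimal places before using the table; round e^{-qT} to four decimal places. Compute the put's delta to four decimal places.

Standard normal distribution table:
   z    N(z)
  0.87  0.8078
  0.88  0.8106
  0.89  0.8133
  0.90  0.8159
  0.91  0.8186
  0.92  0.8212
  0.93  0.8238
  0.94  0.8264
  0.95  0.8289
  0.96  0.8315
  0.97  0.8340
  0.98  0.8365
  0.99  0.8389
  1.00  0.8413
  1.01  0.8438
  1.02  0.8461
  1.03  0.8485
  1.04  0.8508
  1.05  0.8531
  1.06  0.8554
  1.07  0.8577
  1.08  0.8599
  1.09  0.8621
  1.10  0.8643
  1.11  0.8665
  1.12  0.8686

-0.1508

T = 1.25;  σ√T = 0.3913
d₁ = [ln(70/50) + (0.013 − 0.028 + 0.35²/2)·1.25] / 0.3913 = [0.3365 + 0.0578] / 0.3913 = 1.0076 ≈ 1.01
N(d₁) = N(1.01) = 0.8438
Δ_put = exp(−qT)·(N(d₁) − 1) = 0.9656·(0.8438 − 1) = -0.1508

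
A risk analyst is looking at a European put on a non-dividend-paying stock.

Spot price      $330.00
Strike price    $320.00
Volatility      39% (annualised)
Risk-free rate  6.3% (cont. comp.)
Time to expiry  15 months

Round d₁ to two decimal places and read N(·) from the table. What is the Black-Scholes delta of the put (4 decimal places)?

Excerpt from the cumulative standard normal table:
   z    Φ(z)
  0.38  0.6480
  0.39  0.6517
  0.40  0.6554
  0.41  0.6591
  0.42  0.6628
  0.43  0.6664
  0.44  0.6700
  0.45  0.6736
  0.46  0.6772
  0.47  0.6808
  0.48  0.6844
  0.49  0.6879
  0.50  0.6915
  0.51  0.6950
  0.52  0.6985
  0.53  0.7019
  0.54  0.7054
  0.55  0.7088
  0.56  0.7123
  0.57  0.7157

-0.3192

σ√T = 0.39 × 1.1180 = 0.4360
d₁ = [ln(330/320) + (0.063 + 0.39²/2)·1.25] / 0.4360 = [0.0308 + 0.1738] / 0.4360 = 0.4692 → 0.47
N(d₁) = N(0.47) = 0.6808
Δ_put = N(d₁) − 1 = 0.6808 − 1 = -0.3192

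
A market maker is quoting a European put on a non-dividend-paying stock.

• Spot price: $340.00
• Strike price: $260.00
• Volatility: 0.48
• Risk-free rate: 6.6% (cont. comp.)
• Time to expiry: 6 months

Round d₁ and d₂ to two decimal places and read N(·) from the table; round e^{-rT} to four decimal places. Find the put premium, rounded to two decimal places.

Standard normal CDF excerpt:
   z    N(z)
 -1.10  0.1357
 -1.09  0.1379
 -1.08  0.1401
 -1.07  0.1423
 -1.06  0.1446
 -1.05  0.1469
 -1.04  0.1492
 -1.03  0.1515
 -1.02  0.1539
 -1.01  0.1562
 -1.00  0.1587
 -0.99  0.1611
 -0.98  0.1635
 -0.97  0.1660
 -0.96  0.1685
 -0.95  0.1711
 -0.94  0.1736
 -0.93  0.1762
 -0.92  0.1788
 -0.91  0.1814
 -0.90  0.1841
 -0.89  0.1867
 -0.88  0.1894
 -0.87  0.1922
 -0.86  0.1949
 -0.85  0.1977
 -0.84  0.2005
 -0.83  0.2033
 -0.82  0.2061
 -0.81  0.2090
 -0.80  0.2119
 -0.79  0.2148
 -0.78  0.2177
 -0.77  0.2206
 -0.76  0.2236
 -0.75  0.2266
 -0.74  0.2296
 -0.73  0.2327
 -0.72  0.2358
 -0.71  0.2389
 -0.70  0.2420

$10.15

T = 0.5;  σ√T = 0.3394
d₁ = [ln(340/260) + (0.066 + 0.48²/2)·0.5] / 0.3394 = [0.2683 + 0.0906] / 0.3394 = 1.0573 ≈ 1.06
d₂ = d₁ − σ√T = 1.0573 − 0.3394 = 0.7179 ≈ 0.72
e^(−rT) = e^(−0.066·0.5) = 0.9675
P = 260·0.9675·N(-0.72) − 340·N(-1.06) = 260·0.9675·0.2358 − 340·0.1446 = 59.3155 − 49.1640 = 10.1515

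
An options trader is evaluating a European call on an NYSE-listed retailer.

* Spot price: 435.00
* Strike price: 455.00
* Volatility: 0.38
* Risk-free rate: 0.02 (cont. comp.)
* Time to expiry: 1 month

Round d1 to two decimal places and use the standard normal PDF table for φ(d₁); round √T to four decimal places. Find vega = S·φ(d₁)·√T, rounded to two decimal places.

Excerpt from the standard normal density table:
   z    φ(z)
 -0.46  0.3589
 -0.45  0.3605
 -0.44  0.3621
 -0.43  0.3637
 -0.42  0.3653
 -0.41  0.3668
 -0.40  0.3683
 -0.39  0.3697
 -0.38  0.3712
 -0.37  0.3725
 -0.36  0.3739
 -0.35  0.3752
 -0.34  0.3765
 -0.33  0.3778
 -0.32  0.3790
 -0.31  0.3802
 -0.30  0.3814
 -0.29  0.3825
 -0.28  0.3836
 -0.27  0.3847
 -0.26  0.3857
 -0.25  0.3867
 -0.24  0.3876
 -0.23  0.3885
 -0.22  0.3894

T = 0.08333;  σ√T = 0.1097
d₁ = [ln(435/455) + (0.02 + 0.38²/2)·0.08333] / 0.1097 = [-0.0450 + 0.0077] / 0.1097 = -0.3397 ≈ -0.34
√T = √0.08333 = 0.2887
φ(d₁) = φ(-0.34) = 0.3765
vega = S·φ(d₁)·√T = 435·0.3765·0.2887 = 47.2826
(Vega is the same for a European call and put with the same parameters.)

47.28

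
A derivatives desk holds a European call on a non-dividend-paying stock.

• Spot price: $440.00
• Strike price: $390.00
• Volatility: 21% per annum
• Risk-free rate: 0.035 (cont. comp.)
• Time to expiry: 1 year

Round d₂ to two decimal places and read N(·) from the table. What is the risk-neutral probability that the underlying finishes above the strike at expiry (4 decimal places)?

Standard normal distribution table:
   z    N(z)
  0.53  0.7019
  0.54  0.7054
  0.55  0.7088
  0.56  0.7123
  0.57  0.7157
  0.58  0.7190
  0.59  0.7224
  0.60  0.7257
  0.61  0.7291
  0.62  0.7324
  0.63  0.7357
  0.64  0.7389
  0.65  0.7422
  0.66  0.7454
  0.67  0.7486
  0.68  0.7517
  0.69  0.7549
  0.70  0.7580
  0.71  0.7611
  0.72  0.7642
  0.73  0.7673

0.7389

σ√T = 0.21·√1 = 0.2100
d₁ = [ln(440/390) + (0.035 + ½·0.21²)·1] / (σ√T) = (0.1206 + 0.0571) / 0.2100 = 0.8461 ⇒ 0.85
d₂ = 0.8461 − 0.2100 = 0.6361 ⇒ 0.64
Risk-neutral Pr[S_T > K] = N(d₂) = N(0.64) = 0.7389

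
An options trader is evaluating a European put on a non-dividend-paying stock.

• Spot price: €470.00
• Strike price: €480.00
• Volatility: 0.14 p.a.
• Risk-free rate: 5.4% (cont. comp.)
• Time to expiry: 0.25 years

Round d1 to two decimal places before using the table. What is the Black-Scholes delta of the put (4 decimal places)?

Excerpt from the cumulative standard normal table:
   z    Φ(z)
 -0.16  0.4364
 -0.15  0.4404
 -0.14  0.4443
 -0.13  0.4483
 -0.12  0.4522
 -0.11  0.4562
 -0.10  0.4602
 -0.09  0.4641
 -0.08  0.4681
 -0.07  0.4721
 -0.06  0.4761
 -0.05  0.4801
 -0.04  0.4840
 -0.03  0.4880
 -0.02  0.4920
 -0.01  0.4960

σ√T = 0.14·√0.25 = 0.0700
d₁ = [ln(470/480) + (0.054 + ½·0.14²)·0.25] / (σ√T) = (-0.0211 + 0.0159) / 0.0700 = -0.0729 ⇒ -0.07
N(d₁) = N(-0.07) = 0.4721
Δ_put = N(d₁) − 1 = 0.4721 − 1 = -0.5279

-0.5279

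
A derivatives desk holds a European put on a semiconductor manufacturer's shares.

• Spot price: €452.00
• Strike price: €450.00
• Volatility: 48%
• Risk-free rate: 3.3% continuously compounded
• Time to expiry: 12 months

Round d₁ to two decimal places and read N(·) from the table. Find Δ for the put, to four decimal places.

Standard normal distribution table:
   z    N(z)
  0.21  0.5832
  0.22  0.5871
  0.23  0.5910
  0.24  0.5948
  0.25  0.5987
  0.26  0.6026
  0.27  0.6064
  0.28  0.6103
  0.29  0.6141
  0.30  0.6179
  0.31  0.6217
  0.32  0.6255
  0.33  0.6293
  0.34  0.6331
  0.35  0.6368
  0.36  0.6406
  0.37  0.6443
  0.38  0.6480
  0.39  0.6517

-0.3745

T = 1;  σ√T = 0.4800
d₁ = [ln(452/450) + (0.033 + 0.48²/2)·1] / 0.4800 = [0.0044 + 0.1482] / 0.4800 = 0.3180 ≈ 0.32
N(d₁) = N(0.32) = 0.6255
Δ_put = N(d₁) − 1 = 0.6255 − 1 = -0.3745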